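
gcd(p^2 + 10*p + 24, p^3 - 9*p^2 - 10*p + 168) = p + 4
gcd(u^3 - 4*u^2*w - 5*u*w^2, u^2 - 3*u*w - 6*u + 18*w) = 1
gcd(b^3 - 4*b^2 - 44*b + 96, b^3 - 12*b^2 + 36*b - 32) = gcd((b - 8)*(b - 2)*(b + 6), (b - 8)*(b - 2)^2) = b^2 - 10*b + 16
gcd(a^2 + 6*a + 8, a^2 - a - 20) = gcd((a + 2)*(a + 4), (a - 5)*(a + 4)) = a + 4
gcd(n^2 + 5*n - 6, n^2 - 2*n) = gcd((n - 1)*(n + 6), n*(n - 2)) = 1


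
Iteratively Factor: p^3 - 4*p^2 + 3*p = (p - 3)*(p^2 - p) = p*(p - 3)*(p - 1)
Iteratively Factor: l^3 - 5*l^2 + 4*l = (l - 4)*(l^2 - l) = l*(l - 4)*(l - 1)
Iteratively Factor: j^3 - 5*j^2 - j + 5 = (j - 5)*(j^2 - 1) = (j - 5)*(j - 1)*(j + 1)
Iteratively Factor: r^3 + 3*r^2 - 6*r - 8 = (r - 2)*(r^2 + 5*r + 4) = (r - 2)*(r + 4)*(r + 1)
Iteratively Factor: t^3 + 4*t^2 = (t)*(t^2 + 4*t) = t^2*(t + 4)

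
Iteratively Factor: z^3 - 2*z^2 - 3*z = (z + 1)*(z^2 - 3*z) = z*(z + 1)*(z - 3)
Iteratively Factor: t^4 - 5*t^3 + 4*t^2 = (t - 1)*(t^3 - 4*t^2) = t*(t - 1)*(t^2 - 4*t) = t^2*(t - 1)*(t - 4)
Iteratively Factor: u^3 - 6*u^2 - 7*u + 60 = (u - 4)*(u^2 - 2*u - 15) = (u - 5)*(u - 4)*(u + 3)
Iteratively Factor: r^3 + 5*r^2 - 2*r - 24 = (r - 2)*(r^2 + 7*r + 12) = (r - 2)*(r + 3)*(r + 4)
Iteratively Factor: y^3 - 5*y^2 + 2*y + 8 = (y - 4)*(y^2 - y - 2) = (y - 4)*(y - 2)*(y + 1)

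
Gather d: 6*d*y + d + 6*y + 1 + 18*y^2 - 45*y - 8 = d*(6*y + 1) + 18*y^2 - 39*y - 7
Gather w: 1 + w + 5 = w + 6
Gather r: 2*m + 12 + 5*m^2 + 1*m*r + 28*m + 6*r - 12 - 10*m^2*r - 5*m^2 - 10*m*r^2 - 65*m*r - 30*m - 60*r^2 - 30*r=r^2*(-10*m - 60) + r*(-10*m^2 - 64*m - 24)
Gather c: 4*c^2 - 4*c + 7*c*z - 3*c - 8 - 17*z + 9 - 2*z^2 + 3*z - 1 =4*c^2 + c*(7*z - 7) - 2*z^2 - 14*z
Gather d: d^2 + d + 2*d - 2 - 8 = d^2 + 3*d - 10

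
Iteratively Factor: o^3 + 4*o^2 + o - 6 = (o - 1)*(o^2 + 5*o + 6) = (o - 1)*(o + 2)*(o + 3)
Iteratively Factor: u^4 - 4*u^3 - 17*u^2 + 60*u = (u + 4)*(u^3 - 8*u^2 + 15*u) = (u - 3)*(u + 4)*(u^2 - 5*u) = u*(u - 3)*(u + 4)*(u - 5)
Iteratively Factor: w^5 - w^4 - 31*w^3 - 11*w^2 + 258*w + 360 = (w + 3)*(w^4 - 4*w^3 - 19*w^2 + 46*w + 120) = (w - 5)*(w + 3)*(w^3 + w^2 - 14*w - 24) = (w - 5)*(w + 3)^2*(w^2 - 2*w - 8) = (w - 5)*(w - 4)*(w + 3)^2*(w + 2)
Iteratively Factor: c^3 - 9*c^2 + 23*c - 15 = (c - 3)*(c^2 - 6*c + 5) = (c - 5)*(c - 3)*(c - 1)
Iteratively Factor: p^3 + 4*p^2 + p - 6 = (p + 2)*(p^2 + 2*p - 3) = (p - 1)*(p + 2)*(p + 3)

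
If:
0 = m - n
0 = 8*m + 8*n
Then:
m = 0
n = 0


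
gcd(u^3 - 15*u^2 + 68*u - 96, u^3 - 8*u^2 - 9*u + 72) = u^2 - 11*u + 24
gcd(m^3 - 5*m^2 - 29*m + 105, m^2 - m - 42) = m - 7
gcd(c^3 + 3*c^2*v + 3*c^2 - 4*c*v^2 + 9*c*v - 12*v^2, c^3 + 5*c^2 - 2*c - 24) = c + 3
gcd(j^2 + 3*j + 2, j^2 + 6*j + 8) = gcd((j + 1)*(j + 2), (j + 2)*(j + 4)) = j + 2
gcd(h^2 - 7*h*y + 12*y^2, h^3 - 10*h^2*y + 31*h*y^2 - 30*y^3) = -h + 3*y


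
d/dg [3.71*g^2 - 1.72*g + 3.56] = 7.42*g - 1.72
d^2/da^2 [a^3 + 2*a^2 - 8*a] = 6*a + 4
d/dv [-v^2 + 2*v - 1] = 2 - 2*v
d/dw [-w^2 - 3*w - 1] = -2*w - 3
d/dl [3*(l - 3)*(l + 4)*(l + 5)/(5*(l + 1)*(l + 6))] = 3*(l^4 + 14*l^3 + 67*l^2 + 192*l + 378)/(5*(l^4 + 14*l^3 + 61*l^2 + 84*l + 36))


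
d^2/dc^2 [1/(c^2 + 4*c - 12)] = 2*(-c^2 - 4*c + 4*(c + 2)^2 + 12)/(c^2 + 4*c - 12)^3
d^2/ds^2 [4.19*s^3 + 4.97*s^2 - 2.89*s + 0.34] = 25.14*s + 9.94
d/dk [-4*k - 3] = -4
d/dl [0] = 0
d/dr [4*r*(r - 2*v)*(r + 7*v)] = 12*r^2 + 40*r*v - 56*v^2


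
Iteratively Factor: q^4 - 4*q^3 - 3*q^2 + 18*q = (q - 3)*(q^3 - q^2 - 6*q) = (q - 3)^2*(q^2 + 2*q) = (q - 3)^2*(q + 2)*(q)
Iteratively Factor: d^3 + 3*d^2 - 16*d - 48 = (d - 4)*(d^2 + 7*d + 12) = (d - 4)*(d + 3)*(d + 4)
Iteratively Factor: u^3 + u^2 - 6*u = (u + 3)*(u^2 - 2*u) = (u - 2)*(u + 3)*(u)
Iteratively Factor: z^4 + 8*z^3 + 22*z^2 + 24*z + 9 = (z + 1)*(z^3 + 7*z^2 + 15*z + 9) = (z + 1)*(z + 3)*(z^2 + 4*z + 3) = (z + 1)^2*(z + 3)*(z + 3)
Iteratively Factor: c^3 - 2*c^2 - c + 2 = (c - 1)*(c^2 - c - 2) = (c - 2)*(c - 1)*(c + 1)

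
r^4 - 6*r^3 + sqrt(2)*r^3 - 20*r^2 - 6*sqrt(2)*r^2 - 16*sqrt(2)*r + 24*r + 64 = (r - 8)*(r + 2)*(r - sqrt(2))*(r + 2*sqrt(2))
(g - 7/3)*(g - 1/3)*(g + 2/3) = g^3 - 2*g^2 - g + 14/27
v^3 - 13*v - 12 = (v - 4)*(v + 1)*(v + 3)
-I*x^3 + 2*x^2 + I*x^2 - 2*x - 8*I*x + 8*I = (x - 2*I)*(x + 4*I)*(-I*x + I)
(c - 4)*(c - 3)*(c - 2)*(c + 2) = c^4 - 7*c^3 + 8*c^2 + 28*c - 48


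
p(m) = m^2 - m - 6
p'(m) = 2*m - 1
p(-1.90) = -0.49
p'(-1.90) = -4.80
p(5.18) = 15.65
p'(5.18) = 9.36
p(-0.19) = -5.77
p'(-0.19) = -1.38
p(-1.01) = -3.97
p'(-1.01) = -3.02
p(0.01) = -6.01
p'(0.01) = -0.98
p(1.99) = -4.03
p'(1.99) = 2.98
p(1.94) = -4.18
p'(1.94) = 2.88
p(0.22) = -6.17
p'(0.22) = -0.56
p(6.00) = 24.00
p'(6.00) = 11.00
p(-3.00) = 6.00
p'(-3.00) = -7.00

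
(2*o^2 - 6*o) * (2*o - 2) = 4*o^3 - 16*o^2 + 12*o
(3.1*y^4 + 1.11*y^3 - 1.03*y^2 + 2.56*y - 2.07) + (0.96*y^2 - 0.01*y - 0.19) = 3.1*y^4 + 1.11*y^3 - 0.0700000000000001*y^2 + 2.55*y - 2.26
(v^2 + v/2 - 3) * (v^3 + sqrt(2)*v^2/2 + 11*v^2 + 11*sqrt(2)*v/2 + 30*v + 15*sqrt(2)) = v^5 + sqrt(2)*v^4/2 + 23*v^4/2 + 23*sqrt(2)*v^3/4 + 65*v^3/2 - 18*v^2 + 65*sqrt(2)*v^2/4 - 90*v - 9*sqrt(2)*v - 45*sqrt(2)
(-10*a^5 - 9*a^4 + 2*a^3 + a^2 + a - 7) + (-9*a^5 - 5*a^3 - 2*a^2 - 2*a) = -19*a^5 - 9*a^4 - 3*a^3 - a^2 - a - 7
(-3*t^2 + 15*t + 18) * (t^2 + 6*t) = -3*t^4 - 3*t^3 + 108*t^2 + 108*t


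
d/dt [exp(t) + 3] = exp(t)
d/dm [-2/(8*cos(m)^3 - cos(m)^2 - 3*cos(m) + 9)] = 2*(-24*cos(m)^2 + 2*cos(m) + 3)*sin(m)/(8*cos(m)^3 - cos(m)^2 - 3*cos(m) + 9)^2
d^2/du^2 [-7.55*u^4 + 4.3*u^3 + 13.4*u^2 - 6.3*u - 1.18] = -90.6*u^2 + 25.8*u + 26.8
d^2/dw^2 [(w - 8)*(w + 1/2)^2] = 6*w - 14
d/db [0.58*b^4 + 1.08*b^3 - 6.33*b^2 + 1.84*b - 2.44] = 2.32*b^3 + 3.24*b^2 - 12.66*b + 1.84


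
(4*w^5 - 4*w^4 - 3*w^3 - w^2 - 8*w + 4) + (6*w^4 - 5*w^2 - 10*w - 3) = 4*w^5 + 2*w^4 - 3*w^3 - 6*w^2 - 18*w + 1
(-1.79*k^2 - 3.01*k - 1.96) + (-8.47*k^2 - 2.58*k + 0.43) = -10.26*k^2 - 5.59*k - 1.53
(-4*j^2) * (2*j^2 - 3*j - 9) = -8*j^4 + 12*j^3 + 36*j^2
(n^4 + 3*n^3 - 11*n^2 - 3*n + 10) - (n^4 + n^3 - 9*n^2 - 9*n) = 2*n^3 - 2*n^2 + 6*n + 10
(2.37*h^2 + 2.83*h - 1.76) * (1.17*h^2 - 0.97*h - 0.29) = 2.7729*h^4 + 1.0122*h^3 - 5.4916*h^2 + 0.8865*h + 0.5104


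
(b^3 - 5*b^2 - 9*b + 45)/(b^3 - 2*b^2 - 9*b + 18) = (b - 5)/(b - 2)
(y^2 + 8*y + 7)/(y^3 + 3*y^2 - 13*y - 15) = (y + 7)/(y^2 + 2*y - 15)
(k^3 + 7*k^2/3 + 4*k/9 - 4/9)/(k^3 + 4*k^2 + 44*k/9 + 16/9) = (3*k - 1)/(3*k + 4)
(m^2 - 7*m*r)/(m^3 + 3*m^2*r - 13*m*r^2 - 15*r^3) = m*(m - 7*r)/(m^3 + 3*m^2*r - 13*m*r^2 - 15*r^3)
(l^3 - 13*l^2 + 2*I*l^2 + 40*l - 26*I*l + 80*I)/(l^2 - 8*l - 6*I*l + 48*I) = (l^2 + l*(-5 + 2*I) - 10*I)/(l - 6*I)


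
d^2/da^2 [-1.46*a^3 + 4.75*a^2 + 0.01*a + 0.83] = 9.5 - 8.76*a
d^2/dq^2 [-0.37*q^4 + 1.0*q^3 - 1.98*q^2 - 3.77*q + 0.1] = -4.44*q^2 + 6.0*q - 3.96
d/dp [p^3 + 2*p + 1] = 3*p^2 + 2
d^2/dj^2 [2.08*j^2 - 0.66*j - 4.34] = 4.16000000000000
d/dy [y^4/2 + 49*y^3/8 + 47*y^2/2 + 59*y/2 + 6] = 2*y^3 + 147*y^2/8 + 47*y + 59/2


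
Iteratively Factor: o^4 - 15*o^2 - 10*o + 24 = (o - 1)*(o^3 + o^2 - 14*o - 24) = (o - 1)*(o + 3)*(o^2 - 2*o - 8) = (o - 1)*(o + 2)*(o + 3)*(o - 4)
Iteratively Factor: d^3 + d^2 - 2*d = (d - 1)*(d^2 + 2*d) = (d - 1)*(d + 2)*(d)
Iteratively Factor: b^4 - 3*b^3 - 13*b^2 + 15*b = (b + 3)*(b^3 - 6*b^2 + 5*b) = (b - 1)*(b + 3)*(b^2 - 5*b) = (b - 5)*(b - 1)*(b + 3)*(b)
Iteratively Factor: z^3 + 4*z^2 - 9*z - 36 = (z - 3)*(z^2 + 7*z + 12) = (z - 3)*(z + 4)*(z + 3)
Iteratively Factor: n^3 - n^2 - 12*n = (n)*(n^2 - n - 12) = n*(n + 3)*(n - 4)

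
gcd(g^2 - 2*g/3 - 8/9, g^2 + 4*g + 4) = 1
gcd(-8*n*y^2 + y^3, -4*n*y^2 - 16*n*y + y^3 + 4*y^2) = y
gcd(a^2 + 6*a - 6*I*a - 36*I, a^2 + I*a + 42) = a - 6*I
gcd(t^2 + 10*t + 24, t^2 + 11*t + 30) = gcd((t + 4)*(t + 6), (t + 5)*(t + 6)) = t + 6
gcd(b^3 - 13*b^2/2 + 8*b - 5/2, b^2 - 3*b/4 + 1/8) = b - 1/2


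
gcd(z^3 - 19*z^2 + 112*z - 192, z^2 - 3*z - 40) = z - 8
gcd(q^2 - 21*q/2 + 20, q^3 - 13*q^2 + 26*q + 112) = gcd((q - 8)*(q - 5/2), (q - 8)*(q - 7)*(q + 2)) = q - 8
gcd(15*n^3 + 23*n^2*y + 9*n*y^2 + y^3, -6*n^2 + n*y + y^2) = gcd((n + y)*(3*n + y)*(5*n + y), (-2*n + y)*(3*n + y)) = 3*n + y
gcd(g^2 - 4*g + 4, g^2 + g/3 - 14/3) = g - 2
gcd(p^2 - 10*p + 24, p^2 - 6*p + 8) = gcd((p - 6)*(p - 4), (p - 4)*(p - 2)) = p - 4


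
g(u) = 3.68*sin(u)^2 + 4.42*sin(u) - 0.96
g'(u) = 7.36*sin(u)*cos(u) + 4.42*cos(u)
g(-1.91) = -1.86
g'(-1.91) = 0.84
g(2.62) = 2.16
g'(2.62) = -7.01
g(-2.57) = -2.27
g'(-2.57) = -0.37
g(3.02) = -0.37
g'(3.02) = -5.27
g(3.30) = -1.57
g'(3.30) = -3.22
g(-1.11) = -1.97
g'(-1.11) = -0.97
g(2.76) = 1.20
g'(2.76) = -6.65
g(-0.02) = -1.05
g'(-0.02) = 4.27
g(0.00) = -0.96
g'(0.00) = 4.42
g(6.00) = -1.91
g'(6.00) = 2.27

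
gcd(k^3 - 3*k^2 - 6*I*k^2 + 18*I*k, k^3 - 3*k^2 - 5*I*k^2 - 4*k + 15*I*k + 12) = k - 3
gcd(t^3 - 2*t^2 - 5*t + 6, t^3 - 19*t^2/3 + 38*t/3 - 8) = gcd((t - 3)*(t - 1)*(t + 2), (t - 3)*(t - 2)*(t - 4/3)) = t - 3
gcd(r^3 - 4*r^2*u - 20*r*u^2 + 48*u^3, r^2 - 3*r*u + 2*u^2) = r - 2*u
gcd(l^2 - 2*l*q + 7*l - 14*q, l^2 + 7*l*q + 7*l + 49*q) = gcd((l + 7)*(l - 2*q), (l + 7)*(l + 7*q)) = l + 7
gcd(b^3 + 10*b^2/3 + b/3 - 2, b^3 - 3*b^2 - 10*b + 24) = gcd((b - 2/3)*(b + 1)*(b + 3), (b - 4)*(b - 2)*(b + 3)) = b + 3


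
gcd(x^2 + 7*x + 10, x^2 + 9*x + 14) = x + 2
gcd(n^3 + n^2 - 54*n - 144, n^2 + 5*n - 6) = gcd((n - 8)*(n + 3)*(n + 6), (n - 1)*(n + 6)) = n + 6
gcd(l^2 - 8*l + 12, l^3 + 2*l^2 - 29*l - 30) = 1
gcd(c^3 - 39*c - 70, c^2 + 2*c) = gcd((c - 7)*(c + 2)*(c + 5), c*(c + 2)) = c + 2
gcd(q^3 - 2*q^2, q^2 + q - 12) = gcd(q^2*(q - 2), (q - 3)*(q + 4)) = 1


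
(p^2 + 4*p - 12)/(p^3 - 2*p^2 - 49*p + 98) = (p + 6)/(p^2 - 49)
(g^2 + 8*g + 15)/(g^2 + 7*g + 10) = (g + 3)/(g + 2)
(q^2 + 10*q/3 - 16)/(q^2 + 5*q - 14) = (q^2 + 10*q/3 - 16)/(q^2 + 5*q - 14)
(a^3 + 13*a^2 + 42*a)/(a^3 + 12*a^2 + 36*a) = (a + 7)/(a + 6)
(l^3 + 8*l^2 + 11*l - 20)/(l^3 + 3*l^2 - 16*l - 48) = (l^2 + 4*l - 5)/(l^2 - l - 12)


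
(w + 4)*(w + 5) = w^2 + 9*w + 20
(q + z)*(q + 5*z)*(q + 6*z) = q^3 + 12*q^2*z + 41*q*z^2 + 30*z^3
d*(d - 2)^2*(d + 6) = d^4 + 2*d^3 - 20*d^2 + 24*d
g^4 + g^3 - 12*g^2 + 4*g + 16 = (g - 2)^2*(g + 1)*(g + 4)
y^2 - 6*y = y*(y - 6)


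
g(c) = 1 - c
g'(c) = -1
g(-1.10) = 2.10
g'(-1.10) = -1.00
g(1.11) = -0.11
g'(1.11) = -1.00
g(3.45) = -2.45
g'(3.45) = -1.00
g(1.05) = -0.05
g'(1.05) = -1.00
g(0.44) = 0.56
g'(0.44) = -1.00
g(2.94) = -1.94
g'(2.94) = -1.00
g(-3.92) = 4.92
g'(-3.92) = -1.00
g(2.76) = -1.76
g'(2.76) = -1.00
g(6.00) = -5.00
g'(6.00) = -1.00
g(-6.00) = 7.00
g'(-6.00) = -1.00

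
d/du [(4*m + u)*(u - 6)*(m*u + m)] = m*(8*m*u - 20*m + 3*u^2 - 10*u - 6)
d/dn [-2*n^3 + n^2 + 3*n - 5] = -6*n^2 + 2*n + 3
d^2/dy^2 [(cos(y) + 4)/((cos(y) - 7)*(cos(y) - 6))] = (-29*(1 - cos(y)^2)^2 - cos(y)^5 + 410*cos(y)^3 - 584*cos(y)^2 - 4512*cos(y) + 2137)/((cos(y) - 7)^3*(cos(y) - 6)^3)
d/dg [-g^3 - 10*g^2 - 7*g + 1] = -3*g^2 - 20*g - 7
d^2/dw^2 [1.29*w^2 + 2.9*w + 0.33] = 2.58000000000000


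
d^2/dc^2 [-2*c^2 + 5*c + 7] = -4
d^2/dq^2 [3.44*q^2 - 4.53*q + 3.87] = 6.88000000000000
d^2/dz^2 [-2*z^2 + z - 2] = -4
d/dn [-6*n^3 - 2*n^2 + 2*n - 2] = -18*n^2 - 4*n + 2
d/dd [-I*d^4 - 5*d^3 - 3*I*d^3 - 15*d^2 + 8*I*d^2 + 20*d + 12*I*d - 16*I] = -4*I*d^3 + d^2*(-15 - 9*I) + d*(-30 + 16*I) + 20 + 12*I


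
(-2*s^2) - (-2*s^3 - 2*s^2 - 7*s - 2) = 2*s^3 + 7*s + 2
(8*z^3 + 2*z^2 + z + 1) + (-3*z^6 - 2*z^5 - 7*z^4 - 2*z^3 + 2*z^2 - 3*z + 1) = -3*z^6 - 2*z^5 - 7*z^4 + 6*z^3 + 4*z^2 - 2*z + 2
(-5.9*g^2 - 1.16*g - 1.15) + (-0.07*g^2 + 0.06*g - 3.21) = -5.97*g^2 - 1.1*g - 4.36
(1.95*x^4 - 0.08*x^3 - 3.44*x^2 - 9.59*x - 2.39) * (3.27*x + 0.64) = 6.3765*x^5 + 0.9864*x^4 - 11.3*x^3 - 33.5609*x^2 - 13.9529*x - 1.5296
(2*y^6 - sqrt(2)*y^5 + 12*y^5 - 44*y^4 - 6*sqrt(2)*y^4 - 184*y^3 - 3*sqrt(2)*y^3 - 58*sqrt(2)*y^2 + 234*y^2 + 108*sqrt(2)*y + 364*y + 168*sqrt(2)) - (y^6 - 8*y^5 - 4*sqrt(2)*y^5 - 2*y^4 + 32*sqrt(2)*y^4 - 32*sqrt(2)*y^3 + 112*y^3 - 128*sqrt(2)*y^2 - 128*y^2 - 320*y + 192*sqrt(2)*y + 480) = y^6 + 3*sqrt(2)*y^5 + 20*y^5 - 38*sqrt(2)*y^4 - 42*y^4 - 296*y^3 + 29*sqrt(2)*y^3 + 70*sqrt(2)*y^2 + 362*y^2 - 84*sqrt(2)*y + 684*y - 480 + 168*sqrt(2)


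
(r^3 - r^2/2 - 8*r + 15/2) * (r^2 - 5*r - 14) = r^5 - 11*r^4/2 - 39*r^3/2 + 109*r^2/2 + 149*r/2 - 105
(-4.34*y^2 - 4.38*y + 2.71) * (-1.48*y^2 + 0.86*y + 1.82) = 6.4232*y^4 + 2.75*y^3 - 15.6764*y^2 - 5.641*y + 4.9322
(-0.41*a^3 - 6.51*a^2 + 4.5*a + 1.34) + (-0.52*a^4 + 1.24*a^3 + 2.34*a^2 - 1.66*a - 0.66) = -0.52*a^4 + 0.83*a^3 - 4.17*a^2 + 2.84*a + 0.68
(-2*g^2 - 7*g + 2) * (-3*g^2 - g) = 6*g^4 + 23*g^3 + g^2 - 2*g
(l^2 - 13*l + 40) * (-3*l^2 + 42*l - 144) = -3*l^4 + 81*l^3 - 810*l^2 + 3552*l - 5760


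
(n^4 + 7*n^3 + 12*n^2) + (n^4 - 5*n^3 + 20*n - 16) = 2*n^4 + 2*n^3 + 12*n^2 + 20*n - 16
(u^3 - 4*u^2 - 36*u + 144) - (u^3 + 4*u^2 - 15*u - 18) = -8*u^2 - 21*u + 162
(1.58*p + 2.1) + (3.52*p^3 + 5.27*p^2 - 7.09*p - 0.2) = 3.52*p^3 + 5.27*p^2 - 5.51*p + 1.9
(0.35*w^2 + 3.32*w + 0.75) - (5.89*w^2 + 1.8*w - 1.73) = -5.54*w^2 + 1.52*w + 2.48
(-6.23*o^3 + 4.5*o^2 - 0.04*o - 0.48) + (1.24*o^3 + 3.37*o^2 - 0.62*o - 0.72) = -4.99*o^3 + 7.87*o^2 - 0.66*o - 1.2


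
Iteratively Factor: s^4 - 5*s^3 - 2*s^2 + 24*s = (s)*(s^3 - 5*s^2 - 2*s + 24) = s*(s - 3)*(s^2 - 2*s - 8) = s*(s - 3)*(s + 2)*(s - 4)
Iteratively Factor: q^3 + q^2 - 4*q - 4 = (q + 1)*(q^2 - 4) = (q - 2)*(q + 1)*(q + 2)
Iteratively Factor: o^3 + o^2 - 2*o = (o + 2)*(o^2 - o) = (o - 1)*(o + 2)*(o)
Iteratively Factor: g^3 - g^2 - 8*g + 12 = (g - 2)*(g^2 + g - 6) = (g - 2)^2*(g + 3)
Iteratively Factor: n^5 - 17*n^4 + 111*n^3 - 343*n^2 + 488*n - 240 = (n - 1)*(n^4 - 16*n^3 + 95*n^2 - 248*n + 240) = (n - 5)*(n - 1)*(n^3 - 11*n^2 + 40*n - 48) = (n - 5)*(n - 3)*(n - 1)*(n^2 - 8*n + 16) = (n - 5)*(n - 4)*(n - 3)*(n - 1)*(n - 4)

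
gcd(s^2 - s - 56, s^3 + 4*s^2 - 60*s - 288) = s - 8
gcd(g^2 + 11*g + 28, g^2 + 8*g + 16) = g + 4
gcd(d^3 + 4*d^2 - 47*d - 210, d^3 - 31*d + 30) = d + 6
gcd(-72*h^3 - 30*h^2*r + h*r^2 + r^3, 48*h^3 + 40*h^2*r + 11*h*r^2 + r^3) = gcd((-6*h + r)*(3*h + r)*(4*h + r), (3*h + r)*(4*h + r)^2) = 12*h^2 + 7*h*r + r^2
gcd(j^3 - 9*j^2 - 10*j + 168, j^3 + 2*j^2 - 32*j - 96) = j^2 - 2*j - 24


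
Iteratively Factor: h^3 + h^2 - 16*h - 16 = (h - 4)*(h^2 + 5*h + 4) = (h - 4)*(h + 4)*(h + 1)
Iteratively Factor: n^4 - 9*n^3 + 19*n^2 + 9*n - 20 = (n - 4)*(n^3 - 5*n^2 - n + 5) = (n - 4)*(n - 1)*(n^2 - 4*n - 5) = (n - 5)*(n - 4)*(n - 1)*(n + 1)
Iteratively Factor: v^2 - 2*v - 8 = (v + 2)*(v - 4)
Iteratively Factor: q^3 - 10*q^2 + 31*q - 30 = (q - 5)*(q^2 - 5*q + 6) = (q - 5)*(q - 2)*(q - 3)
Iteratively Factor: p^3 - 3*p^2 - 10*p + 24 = (p - 2)*(p^2 - p - 12) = (p - 4)*(p - 2)*(p + 3)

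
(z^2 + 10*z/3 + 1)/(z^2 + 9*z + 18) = (z + 1/3)/(z + 6)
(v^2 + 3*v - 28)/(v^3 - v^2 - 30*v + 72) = (v + 7)/(v^2 + 3*v - 18)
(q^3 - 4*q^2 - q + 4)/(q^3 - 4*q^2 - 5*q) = (q^2 - 5*q + 4)/(q*(q - 5))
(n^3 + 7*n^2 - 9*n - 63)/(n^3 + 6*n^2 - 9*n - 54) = (n + 7)/(n + 6)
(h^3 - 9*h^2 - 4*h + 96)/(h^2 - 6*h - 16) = (h^2 - h - 12)/(h + 2)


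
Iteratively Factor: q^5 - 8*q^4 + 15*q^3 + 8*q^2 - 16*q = (q - 4)*(q^4 - 4*q^3 - q^2 + 4*q) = (q - 4)*(q - 1)*(q^3 - 3*q^2 - 4*q) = (q - 4)*(q - 1)*(q + 1)*(q^2 - 4*q) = q*(q - 4)*(q - 1)*(q + 1)*(q - 4)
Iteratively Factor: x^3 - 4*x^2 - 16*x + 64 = (x - 4)*(x^2 - 16) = (x - 4)*(x + 4)*(x - 4)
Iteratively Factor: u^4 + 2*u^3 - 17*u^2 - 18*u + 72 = (u + 3)*(u^3 - u^2 - 14*u + 24) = (u - 2)*(u + 3)*(u^2 + u - 12) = (u - 3)*(u - 2)*(u + 3)*(u + 4)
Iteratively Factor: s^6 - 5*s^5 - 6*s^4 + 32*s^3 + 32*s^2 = (s + 2)*(s^5 - 7*s^4 + 8*s^3 + 16*s^2) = (s + 1)*(s + 2)*(s^4 - 8*s^3 + 16*s^2) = s*(s + 1)*(s + 2)*(s^3 - 8*s^2 + 16*s) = s*(s - 4)*(s + 1)*(s + 2)*(s^2 - 4*s) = s^2*(s - 4)*(s + 1)*(s + 2)*(s - 4)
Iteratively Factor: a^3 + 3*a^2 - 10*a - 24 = (a - 3)*(a^2 + 6*a + 8) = (a - 3)*(a + 4)*(a + 2)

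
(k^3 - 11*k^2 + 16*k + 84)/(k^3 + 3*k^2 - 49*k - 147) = (k^2 - 4*k - 12)/(k^2 + 10*k + 21)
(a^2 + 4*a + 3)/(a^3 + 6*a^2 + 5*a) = (a + 3)/(a*(a + 5))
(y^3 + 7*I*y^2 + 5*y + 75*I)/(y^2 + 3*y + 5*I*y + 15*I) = (y^2 + 2*I*y + 15)/(y + 3)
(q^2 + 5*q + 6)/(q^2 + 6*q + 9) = (q + 2)/(q + 3)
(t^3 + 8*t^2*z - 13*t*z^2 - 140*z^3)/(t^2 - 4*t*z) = t + 12*z + 35*z^2/t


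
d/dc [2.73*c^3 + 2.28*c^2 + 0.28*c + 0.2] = 8.19*c^2 + 4.56*c + 0.28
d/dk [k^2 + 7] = 2*k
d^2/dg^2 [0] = 0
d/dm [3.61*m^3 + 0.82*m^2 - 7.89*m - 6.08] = 10.83*m^2 + 1.64*m - 7.89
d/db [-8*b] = -8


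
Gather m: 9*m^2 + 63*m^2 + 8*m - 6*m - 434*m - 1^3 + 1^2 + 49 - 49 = 72*m^2 - 432*m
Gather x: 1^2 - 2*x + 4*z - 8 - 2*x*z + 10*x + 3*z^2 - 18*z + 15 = x*(8 - 2*z) + 3*z^2 - 14*z + 8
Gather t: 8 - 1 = 7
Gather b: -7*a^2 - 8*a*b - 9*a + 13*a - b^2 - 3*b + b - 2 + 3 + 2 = -7*a^2 + 4*a - b^2 + b*(-8*a - 2) + 3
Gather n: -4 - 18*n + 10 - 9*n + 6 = 12 - 27*n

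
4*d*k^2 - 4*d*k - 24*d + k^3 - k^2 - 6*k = (4*d + k)*(k - 3)*(k + 2)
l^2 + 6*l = l*(l + 6)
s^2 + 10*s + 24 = (s + 4)*(s + 6)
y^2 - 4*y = y*(y - 4)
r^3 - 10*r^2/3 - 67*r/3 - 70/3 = (r - 7)*(r + 5/3)*(r + 2)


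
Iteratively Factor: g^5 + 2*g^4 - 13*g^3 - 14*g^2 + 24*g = (g - 1)*(g^4 + 3*g^3 - 10*g^2 - 24*g) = (g - 1)*(g + 2)*(g^3 + g^2 - 12*g) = (g - 1)*(g + 2)*(g + 4)*(g^2 - 3*g) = g*(g - 1)*(g + 2)*(g + 4)*(g - 3)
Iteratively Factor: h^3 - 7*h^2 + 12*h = (h - 4)*(h^2 - 3*h) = (h - 4)*(h - 3)*(h)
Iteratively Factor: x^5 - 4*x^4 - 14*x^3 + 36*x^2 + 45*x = (x + 3)*(x^4 - 7*x^3 + 7*x^2 + 15*x) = (x - 3)*(x + 3)*(x^3 - 4*x^2 - 5*x) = (x - 5)*(x - 3)*(x + 3)*(x^2 + x) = (x - 5)*(x - 3)*(x + 1)*(x + 3)*(x)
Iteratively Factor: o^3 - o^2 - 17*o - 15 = (o + 1)*(o^2 - 2*o - 15) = (o - 5)*(o + 1)*(o + 3)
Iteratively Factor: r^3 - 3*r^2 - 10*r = (r - 5)*(r^2 + 2*r) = r*(r - 5)*(r + 2)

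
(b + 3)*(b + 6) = b^2 + 9*b + 18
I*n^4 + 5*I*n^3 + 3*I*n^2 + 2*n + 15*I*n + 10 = (n + 5)*(n - I)*(n + 2*I)*(I*n + 1)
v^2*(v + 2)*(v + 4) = v^4 + 6*v^3 + 8*v^2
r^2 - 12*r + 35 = (r - 7)*(r - 5)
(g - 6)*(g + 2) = g^2 - 4*g - 12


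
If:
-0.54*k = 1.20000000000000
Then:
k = -2.22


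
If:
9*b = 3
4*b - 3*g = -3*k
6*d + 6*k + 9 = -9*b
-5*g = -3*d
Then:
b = 1/3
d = -35/36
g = -7/12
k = -37/36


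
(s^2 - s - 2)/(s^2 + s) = (s - 2)/s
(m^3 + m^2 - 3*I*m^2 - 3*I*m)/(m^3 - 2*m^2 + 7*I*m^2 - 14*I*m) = (m^2 + m*(1 - 3*I) - 3*I)/(m^2 + m*(-2 + 7*I) - 14*I)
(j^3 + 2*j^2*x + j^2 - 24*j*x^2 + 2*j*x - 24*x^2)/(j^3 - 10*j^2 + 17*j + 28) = (j^2 + 2*j*x - 24*x^2)/(j^2 - 11*j + 28)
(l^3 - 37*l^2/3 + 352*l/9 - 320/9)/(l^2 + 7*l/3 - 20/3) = (3*l^2 - 32*l + 64)/(3*(l + 4))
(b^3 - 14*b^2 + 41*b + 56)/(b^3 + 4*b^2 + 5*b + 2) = (b^2 - 15*b + 56)/(b^2 + 3*b + 2)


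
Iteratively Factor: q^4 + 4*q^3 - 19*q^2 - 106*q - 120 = (q + 2)*(q^3 + 2*q^2 - 23*q - 60) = (q + 2)*(q + 3)*(q^2 - q - 20) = (q + 2)*(q + 3)*(q + 4)*(q - 5)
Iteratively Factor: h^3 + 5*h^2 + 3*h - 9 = (h - 1)*(h^2 + 6*h + 9) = (h - 1)*(h + 3)*(h + 3)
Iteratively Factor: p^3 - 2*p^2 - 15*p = (p)*(p^2 - 2*p - 15) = p*(p + 3)*(p - 5)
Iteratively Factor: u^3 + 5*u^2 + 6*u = (u + 2)*(u^2 + 3*u) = (u + 2)*(u + 3)*(u)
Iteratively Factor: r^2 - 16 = (r + 4)*(r - 4)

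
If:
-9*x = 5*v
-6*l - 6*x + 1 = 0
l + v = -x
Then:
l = 2/27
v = -1/6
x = 5/54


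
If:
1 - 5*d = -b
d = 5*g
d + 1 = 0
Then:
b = -6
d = -1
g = -1/5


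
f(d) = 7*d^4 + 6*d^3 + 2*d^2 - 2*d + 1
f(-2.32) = 144.27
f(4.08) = 2373.36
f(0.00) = 1.00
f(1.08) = 18.25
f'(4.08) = 2215.64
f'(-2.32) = -264.04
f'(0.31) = 1.80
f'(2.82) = 780.34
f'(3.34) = 1255.43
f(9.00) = 50446.00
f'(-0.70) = -5.58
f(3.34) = 1111.32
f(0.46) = 1.40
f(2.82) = 588.50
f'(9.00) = 21904.00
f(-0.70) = 3.00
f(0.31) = 0.82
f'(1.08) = 58.59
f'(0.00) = -2.00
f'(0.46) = 6.37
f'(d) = 28*d^3 + 18*d^2 + 4*d - 2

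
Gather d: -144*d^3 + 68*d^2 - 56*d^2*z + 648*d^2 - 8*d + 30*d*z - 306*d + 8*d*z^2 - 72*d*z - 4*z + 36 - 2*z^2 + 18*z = -144*d^3 + d^2*(716 - 56*z) + d*(8*z^2 - 42*z - 314) - 2*z^2 + 14*z + 36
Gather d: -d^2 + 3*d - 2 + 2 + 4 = -d^2 + 3*d + 4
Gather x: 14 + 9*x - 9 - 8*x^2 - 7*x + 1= -8*x^2 + 2*x + 6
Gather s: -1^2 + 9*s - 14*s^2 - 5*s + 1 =-14*s^2 + 4*s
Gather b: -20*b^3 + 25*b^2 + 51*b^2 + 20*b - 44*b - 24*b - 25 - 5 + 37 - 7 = -20*b^3 + 76*b^2 - 48*b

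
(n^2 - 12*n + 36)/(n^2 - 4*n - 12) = (n - 6)/(n + 2)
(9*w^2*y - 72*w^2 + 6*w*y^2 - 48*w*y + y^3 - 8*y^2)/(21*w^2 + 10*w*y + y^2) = (3*w*y - 24*w + y^2 - 8*y)/(7*w + y)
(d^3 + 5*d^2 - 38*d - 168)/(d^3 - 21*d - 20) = (d^2 + d - 42)/(d^2 - 4*d - 5)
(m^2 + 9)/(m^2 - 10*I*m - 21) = (m + 3*I)/(m - 7*I)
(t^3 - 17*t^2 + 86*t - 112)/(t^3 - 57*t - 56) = (t^2 - 9*t + 14)/(t^2 + 8*t + 7)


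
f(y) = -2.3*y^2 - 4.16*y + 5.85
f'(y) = -4.6*y - 4.16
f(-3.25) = -4.92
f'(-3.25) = 10.79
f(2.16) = -13.87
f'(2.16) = -14.10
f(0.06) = 5.59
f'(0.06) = -4.44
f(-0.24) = 6.72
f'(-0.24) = -3.06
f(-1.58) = 6.68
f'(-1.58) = 3.11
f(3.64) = -39.77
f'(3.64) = -20.90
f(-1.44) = 7.07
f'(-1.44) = 2.46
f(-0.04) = 6.01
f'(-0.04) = -3.98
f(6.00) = -101.91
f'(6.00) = -31.76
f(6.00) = -101.91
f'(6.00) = -31.76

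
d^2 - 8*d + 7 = (d - 7)*(d - 1)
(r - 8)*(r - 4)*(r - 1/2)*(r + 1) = r^4 - 23*r^3/2 + 51*r^2/2 + 22*r - 16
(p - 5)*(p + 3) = p^2 - 2*p - 15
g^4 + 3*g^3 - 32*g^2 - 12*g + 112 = (g - 4)*(g - 2)*(g + 2)*(g + 7)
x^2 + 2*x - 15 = (x - 3)*(x + 5)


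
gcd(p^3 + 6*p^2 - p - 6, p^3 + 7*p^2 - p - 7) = p^2 - 1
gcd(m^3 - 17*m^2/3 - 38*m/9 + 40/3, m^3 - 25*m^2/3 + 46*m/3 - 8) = m^2 - 22*m/3 + 8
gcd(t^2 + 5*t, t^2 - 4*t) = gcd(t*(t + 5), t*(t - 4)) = t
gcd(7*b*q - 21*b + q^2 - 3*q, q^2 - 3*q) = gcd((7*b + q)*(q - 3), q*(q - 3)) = q - 3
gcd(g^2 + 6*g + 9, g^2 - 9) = g + 3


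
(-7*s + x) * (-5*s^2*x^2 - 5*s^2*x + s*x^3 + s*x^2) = 35*s^3*x^2 + 35*s^3*x - 12*s^2*x^3 - 12*s^2*x^2 + s*x^4 + s*x^3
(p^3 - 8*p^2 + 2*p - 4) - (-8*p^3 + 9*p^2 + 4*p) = 9*p^3 - 17*p^2 - 2*p - 4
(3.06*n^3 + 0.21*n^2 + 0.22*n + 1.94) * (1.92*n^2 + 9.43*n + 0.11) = 5.8752*n^5 + 29.259*n^4 + 2.7393*n^3 + 5.8225*n^2 + 18.3184*n + 0.2134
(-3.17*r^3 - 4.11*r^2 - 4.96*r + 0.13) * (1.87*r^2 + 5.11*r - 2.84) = -5.9279*r^5 - 23.8844*r^4 - 21.2745*r^3 - 13.4301*r^2 + 14.7507*r - 0.3692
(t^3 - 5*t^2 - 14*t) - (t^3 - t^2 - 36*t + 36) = -4*t^2 + 22*t - 36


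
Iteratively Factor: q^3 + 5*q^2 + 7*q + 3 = (q + 1)*(q^2 + 4*q + 3) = (q + 1)^2*(q + 3)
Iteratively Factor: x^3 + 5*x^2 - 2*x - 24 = (x + 3)*(x^2 + 2*x - 8) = (x - 2)*(x + 3)*(x + 4)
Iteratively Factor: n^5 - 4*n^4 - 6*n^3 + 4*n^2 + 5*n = (n - 1)*(n^4 - 3*n^3 - 9*n^2 - 5*n) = (n - 1)*(n + 1)*(n^3 - 4*n^2 - 5*n) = n*(n - 1)*(n + 1)*(n^2 - 4*n - 5) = n*(n - 1)*(n + 1)^2*(n - 5)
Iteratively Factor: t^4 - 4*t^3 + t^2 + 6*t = (t - 2)*(t^3 - 2*t^2 - 3*t) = (t - 3)*(t - 2)*(t^2 + t) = (t - 3)*(t - 2)*(t + 1)*(t)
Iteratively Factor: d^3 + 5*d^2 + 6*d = (d)*(d^2 + 5*d + 6) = d*(d + 3)*(d + 2)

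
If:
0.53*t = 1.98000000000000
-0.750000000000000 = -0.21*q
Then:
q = 3.57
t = 3.74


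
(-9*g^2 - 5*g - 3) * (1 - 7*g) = 63*g^3 + 26*g^2 + 16*g - 3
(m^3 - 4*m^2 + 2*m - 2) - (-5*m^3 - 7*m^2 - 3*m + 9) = 6*m^3 + 3*m^2 + 5*m - 11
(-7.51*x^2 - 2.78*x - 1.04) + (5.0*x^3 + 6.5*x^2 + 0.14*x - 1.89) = 5.0*x^3 - 1.01*x^2 - 2.64*x - 2.93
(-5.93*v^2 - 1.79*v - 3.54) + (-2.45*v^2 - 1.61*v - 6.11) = -8.38*v^2 - 3.4*v - 9.65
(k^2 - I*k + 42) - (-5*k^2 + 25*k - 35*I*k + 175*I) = 6*k^2 - 25*k + 34*I*k + 42 - 175*I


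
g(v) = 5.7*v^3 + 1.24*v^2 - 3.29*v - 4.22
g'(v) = 17.1*v^2 + 2.48*v - 3.29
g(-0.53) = -2.98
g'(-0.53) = 0.20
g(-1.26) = -9.51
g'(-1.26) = 20.73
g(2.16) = 51.90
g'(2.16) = 81.85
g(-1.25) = -9.30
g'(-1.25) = 20.33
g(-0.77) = -3.55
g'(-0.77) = 4.94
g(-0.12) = -3.82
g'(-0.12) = -3.34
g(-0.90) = -4.41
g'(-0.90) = 8.33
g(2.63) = 99.40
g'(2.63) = 121.51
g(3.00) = 150.97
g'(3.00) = 158.05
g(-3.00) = -137.09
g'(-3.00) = 143.17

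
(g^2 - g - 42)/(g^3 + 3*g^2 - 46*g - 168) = 1/(g + 4)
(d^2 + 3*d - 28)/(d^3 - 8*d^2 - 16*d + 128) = (d + 7)/(d^2 - 4*d - 32)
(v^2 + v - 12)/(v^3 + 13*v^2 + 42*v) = (v^2 + v - 12)/(v*(v^2 + 13*v + 42))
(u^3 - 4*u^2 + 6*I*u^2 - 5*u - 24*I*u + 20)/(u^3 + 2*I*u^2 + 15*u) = (u^2 + u*(-4 + I) - 4*I)/(u*(u - 3*I))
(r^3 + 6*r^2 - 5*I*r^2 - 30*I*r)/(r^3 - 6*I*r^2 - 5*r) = (r + 6)/(r - I)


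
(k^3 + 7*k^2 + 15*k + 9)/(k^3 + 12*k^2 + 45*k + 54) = (k + 1)/(k + 6)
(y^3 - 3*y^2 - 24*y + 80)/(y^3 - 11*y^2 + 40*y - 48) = (y + 5)/(y - 3)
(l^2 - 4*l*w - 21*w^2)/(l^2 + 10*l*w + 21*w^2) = (l - 7*w)/(l + 7*w)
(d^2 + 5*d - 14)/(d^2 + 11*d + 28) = (d - 2)/(d + 4)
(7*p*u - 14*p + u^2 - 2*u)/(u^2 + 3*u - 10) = (7*p + u)/(u + 5)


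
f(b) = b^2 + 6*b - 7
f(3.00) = 20.00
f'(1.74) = 9.48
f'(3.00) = 12.00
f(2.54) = 14.69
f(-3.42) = -15.82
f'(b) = 2*b + 6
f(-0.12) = -7.71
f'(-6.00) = -6.00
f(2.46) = 13.81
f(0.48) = -3.89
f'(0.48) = 6.96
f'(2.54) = 11.08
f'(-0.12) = 5.76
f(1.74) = 6.47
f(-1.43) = -13.54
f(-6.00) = -7.00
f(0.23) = -5.57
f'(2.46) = 10.92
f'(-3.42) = -0.84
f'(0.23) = 6.46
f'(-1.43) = 3.14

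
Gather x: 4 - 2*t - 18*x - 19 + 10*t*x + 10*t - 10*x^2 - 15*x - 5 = 8*t - 10*x^2 + x*(10*t - 33) - 20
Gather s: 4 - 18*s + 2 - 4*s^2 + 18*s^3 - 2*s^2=18*s^3 - 6*s^2 - 18*s + 6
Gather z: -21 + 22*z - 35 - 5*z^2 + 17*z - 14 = -5*z^2 + 39*z - 70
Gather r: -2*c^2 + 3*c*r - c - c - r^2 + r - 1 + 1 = -2*c^2 - 2*c - r^2 + r*(3*c + 1)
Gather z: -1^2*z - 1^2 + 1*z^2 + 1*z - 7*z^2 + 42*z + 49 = -6*z^2 + 42*z + 48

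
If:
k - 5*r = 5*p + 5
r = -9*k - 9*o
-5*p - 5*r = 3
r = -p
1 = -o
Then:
No Solution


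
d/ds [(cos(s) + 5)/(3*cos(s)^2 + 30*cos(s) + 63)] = (cos(s)^2 + 10*cos(s) + 29)*sin(s)/(3*(cos(s)^2 + 10*cos(s) + 21)^2)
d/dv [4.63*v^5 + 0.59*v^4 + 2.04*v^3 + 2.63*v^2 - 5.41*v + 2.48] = 23.15*v^4 + 2.36*v^3 + 6.12*v^2 + 5.26*v - 5.41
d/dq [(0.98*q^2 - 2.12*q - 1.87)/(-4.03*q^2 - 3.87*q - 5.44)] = (-12.3362*q^2 - 25.7346*q + 4.2959)/(16.2409*q^4 + 31.1922*q^3 + 58.8233*q^2 + 42.1056*q + 29.5936)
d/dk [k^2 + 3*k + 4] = 2*k + 3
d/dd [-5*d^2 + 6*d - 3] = 6 - 10*d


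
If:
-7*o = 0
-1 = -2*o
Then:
No Solution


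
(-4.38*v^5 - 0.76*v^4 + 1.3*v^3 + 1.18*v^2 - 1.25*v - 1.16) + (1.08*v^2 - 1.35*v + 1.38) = -4.38*v^5 - 0.76*v^4 + 1.3*v^3 + 2.26*v^2 - 2.6*v + 0.22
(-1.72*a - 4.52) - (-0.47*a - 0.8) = -1.25*a - 3.72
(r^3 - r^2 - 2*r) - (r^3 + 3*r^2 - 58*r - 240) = -4*r^2 + 56*r + 240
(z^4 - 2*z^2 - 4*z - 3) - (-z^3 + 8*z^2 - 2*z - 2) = z^4 + z^3 - 10*z^2 - 2*z - 1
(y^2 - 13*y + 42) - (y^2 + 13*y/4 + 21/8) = 315/8 - 65*y/4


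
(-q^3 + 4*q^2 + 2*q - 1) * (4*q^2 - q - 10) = -4*q^5 + 17*q^4 + 14*q^3 - 46*q^2 - 19*q + 10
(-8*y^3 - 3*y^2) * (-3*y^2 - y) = 24*y^5 + 17*y^4 + 3*y^3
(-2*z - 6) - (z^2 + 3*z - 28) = -z^2 - 5*z + 22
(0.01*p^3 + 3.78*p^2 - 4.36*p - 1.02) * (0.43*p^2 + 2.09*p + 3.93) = 0.0043*p^5 + 1.6463*p^4 + 6.0647*p^3 + 5.3044*p^2 - 19.2666*p - 4.0086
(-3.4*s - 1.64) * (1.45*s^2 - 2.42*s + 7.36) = -4.93*s^3 + 5.85*s^2 - 21.0552*s - 12.0704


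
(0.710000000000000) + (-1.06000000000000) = -0.350000000000000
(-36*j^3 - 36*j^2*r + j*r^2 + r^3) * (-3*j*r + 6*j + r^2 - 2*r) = 108*j^4*r - 216*j^4 + 72*j^3*r^2 - 144*j^3*r - 39*j^2*r^3 + 78*j^2*r^2 - 2*j*r^4 + 4*j*r^3 + r^5 - 2*r^4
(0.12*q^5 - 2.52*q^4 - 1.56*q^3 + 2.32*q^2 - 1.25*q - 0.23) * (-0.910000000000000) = -0.1092*q^5 + 2.2932*q^4 + 1.4196*q^3 - 2.1112*q^2 + 1.1375*q + 0.2093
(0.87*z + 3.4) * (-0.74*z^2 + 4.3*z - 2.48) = -0.6438*z^3 + 1.225*z^2 + 12.4624*z - 8.432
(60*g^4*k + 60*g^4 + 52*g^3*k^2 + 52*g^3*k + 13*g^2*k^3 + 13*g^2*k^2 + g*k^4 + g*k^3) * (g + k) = 60*g^5*k + 60*g^5 + 112*g^4*k^2 + 112*g^4*k + 65*g^3*k^3 + 65*g^3*k^2 + 14*g^2*k^4 + 14*g^2*k^3 + g*k^5 + g*k^4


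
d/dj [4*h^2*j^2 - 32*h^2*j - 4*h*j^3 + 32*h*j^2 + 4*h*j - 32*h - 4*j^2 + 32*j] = 8*h^2*j - 32*h^2 - 12*h*j^2 + 64*h*j + 4*h - 8*j + 32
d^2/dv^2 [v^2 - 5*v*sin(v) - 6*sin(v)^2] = 5*v*sin(v) + 24*sin(v)^2 - 10*cos(v) - 10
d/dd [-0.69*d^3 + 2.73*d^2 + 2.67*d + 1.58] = -2.07*d^2 + 5.46*d + 2.67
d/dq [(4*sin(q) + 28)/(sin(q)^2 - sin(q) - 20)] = -4*(sin(q)^2 + 14*sin(q) + 13)*cos(q)/(sin(q) + cos(q)^2 + 19)^2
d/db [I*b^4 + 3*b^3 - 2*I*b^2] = b*(4*I*b^2 + 9*b - 4*I)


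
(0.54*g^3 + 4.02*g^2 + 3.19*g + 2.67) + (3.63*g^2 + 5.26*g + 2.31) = 0.54*g^3 + 7.65*g^2 + 8.45*g + 4.98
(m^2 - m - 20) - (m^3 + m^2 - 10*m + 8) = -m^3 + 9*m - 28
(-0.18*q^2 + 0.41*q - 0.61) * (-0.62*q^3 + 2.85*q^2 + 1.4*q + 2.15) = 0.1116*q^5 - 0.7672*q^4 + 1.2947*q^3 - 1.5515*q^2 + 0.0275*q - 1.3115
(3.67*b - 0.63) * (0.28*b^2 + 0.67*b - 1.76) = 1.0276*b^3 + 2.2825*b^2 - 6.8813*b + 1.1088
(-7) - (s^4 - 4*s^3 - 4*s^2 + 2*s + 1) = -s^4 + 4*s^3 + 4*s^2 - 2*s - 8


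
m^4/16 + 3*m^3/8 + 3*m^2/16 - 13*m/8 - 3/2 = (m/4 + 1/4)*(m/4 + 1)*(m - 2)*(m + 3)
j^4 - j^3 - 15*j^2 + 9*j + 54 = (j - 3)^2*(j + 2)*(j + 3)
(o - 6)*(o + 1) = o^2 - 5*o - 6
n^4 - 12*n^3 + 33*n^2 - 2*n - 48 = (n - 8)*(n - 3)*(n - 2)*(n + 1)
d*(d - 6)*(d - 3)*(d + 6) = d^4 - 3*d^3 - 36*d^2 + 108*d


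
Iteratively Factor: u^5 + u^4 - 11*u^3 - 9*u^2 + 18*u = (u - 1)*(u^4 + 2*u^3 - 9*u^2 - 18*u) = (u - 3)*(u - 1)*(u^3 + 5*u^2 + 6*u) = (u - 3)*(u - 1)*(u + 2)*(u^2 + 3*u) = (u - 3)*(u - 1)*(u + 2)*(u + 3)*(u)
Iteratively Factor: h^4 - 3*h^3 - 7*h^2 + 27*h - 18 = (h - 1)*(h^3 - 2*h^2 - 9*h + 18) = (h - 1)*(h + 3)*(h^2 - 5*h + 6) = (h - 2)*(h - 1)*(h + 3)*(h - 3)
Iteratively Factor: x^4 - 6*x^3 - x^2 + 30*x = (x - 5)*(x^3 - x^2 - 6*x) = (x - 5)*(x + 2)*(x^2 - 3*x) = x*(x - 5)*(x + 2)*(x - 3)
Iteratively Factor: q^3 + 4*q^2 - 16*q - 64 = (q + 4)*(q^2 - 16) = (q - 4)*(q + 4)*(q + 4)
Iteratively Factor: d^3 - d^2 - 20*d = (d)*(d^2 - d - 20) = d*(d - 5)*(d + 4)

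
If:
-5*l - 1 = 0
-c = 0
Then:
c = 0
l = -1/5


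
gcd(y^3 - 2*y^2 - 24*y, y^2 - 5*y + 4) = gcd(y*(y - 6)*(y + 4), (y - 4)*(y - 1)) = 1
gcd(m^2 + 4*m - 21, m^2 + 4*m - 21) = m^2 + 4*m - 21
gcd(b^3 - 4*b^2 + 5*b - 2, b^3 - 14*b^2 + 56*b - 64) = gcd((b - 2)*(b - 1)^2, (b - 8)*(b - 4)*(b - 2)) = b - 2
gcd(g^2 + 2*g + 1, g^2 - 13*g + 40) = 1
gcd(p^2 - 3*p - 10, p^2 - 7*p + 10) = p - 5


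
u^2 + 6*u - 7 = (u - 1)*(u + 7)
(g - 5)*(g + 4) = g^2 - g - 20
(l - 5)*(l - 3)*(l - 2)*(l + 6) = l^4 - 4*l^3 - 29*l^2 + 156*l - 180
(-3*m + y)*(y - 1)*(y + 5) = -3*m*y^2 - 12*m*y + 15*m + y^3 + 4*y^2 - 5*y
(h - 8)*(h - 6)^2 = h^3 - 20*h^2 + 132*h - 288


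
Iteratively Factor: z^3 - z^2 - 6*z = (z - 3)*(z^2 + 2*z) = z*(z - 3)*(z + 2)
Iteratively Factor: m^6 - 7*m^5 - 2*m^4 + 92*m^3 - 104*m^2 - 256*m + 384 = (m + 3)*(m^5 - 10*m^4 + 28*m^3 + 8*m^2 - 128*m + 128) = (m - 2)*(m + 3)*(m^4 - 8*m^3 + 12*m^2 + 32*m - 64) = (m - 2)*(m + 2)*(m + 3)*(m^3 - 10*m^2 + 32*m - 32) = (m - 4)*(m - 2)*(m + 2)*(m + 3)*(m^2 - 6*m + 8) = (m - 4)*(m - 2)^2*(m + 2)*(m + 3)*(m - 4)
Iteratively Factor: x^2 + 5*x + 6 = (x + 2)*(x + 3)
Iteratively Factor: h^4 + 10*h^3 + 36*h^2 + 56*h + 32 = (h + 4)*(h^3 + 6*h^2 + 12*h + 8) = (h + 2)*(h + 4)*(h^2 + 4*h + 4) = (h + 2)^2*(h + 4)*(h + 2)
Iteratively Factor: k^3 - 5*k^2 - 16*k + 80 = (k + 4)*(k^2 - 9*k + 20) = (k - 4)*(k + 4)*(k - 5)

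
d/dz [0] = 0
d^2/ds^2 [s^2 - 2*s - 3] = 2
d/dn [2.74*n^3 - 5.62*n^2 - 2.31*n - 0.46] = 8.22*n^2 - 11.24*n - 2.31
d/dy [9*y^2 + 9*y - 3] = 18*y + 9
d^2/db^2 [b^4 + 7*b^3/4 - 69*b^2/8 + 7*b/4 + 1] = 12*b^2 + 21*b/2 - 69/4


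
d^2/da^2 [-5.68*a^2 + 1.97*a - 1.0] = -11.3600000000000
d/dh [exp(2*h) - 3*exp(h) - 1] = (2*exp(h) - 3)*exp(h)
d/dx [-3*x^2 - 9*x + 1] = -6*x - 9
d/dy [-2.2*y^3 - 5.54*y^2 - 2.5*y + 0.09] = -6.6*y^2 - 11.08*y - 2.5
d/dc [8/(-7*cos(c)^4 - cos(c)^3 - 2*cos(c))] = 8*(-28*cos(c)^3 - 3*cos(c)^2 - 2)*sin(c)/((7*cos(c)^3 + cos(c)^2 + 2)^2*cos(c)^2)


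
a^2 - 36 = (a - 6)*(a + 6)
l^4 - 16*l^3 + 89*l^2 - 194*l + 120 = (l - 6)*(l - 5)*(l - 4)*(l - 1)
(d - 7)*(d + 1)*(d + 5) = d^3 - d^2 - 37*d - 35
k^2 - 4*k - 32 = (k - 8)*(k + 4)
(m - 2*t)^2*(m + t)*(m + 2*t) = m^4 - m^3*t - 6*m^2*t^2 + 4*m*t^3 + 8*t^4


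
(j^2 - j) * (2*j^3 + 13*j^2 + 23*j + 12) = 2*j^5 + 11*j^4 + 10*j^3 - 11*j^2 - 12*j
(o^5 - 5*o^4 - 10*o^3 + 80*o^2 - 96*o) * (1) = o^5 - 5*o^4 - 10*o^3 + 80*o^2 - 96*o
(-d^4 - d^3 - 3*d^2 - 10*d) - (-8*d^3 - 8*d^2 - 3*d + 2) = -d^4 + 7*d^3 + 5*d^2 - 7*d - 2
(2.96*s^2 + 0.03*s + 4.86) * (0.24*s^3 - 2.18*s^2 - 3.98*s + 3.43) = 0.7104*s^5 - 6.4456*s^4 - 10.6798*s^3 - 0.561400000000001*s^2 - 19.2399*s + 16.6698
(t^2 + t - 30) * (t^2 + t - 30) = t^4 + 2*t^3 - 59*t^2 - 60*t + 900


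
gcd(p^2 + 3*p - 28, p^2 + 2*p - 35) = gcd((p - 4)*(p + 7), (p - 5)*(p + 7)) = p + 7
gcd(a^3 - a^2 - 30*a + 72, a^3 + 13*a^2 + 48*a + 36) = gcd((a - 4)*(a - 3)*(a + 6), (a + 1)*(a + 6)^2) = a + 6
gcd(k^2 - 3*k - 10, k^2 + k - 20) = 1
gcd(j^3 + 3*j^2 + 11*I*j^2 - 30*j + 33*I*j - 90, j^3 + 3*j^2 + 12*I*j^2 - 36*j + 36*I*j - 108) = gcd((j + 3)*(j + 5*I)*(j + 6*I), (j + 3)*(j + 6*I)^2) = j^2 + j*(3 + 6*I) + 18*I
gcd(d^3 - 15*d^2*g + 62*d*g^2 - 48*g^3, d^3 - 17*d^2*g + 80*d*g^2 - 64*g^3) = d^2 - 9*d*g + 8*g^2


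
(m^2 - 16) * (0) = 0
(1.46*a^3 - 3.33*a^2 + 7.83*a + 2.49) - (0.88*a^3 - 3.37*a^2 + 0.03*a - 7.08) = 0.58*a^3 + 0.04*a^2 + 7.8*a + 9.57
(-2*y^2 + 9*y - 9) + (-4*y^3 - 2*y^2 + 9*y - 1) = -4*y^3 - 4*y^2 + 18*y - 10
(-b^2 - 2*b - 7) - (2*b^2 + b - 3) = -3*b^2 - 3*b - 4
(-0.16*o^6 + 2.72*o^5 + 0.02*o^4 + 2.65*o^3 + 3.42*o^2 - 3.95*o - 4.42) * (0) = 0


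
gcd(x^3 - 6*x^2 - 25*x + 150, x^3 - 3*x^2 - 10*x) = x - 5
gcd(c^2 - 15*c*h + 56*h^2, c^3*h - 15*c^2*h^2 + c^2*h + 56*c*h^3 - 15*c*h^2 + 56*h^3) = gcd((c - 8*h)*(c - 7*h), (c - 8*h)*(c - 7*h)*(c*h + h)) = c^2 - 15*c*h + 56*h^2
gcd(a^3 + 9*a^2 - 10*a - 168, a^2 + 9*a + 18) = a + 6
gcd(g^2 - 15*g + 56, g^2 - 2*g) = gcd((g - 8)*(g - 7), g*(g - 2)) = 1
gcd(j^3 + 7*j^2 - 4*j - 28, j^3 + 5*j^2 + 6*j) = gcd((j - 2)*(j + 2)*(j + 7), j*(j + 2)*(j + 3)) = j + 2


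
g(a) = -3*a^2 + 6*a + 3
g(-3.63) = -58.31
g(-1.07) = -6.85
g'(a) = 6 - 6*a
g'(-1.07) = 12.42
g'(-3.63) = 27.78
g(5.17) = -46.17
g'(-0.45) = 8.70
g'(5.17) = -25.02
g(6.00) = -69.00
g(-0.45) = -0.31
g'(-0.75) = 10.50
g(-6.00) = -141.00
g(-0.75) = -3.19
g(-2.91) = -39.86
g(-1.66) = -15.23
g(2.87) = -4.49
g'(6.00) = -30.00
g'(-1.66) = 15.96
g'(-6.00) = 42.00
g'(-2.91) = 23.46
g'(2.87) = -11.22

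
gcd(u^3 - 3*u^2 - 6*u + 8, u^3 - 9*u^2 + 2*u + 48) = u + 2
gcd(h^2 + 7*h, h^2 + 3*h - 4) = 1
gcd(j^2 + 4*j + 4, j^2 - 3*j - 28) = 1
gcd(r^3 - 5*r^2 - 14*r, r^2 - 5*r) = r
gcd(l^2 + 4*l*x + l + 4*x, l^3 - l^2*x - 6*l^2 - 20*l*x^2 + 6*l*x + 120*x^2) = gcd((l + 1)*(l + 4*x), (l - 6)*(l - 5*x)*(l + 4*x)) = l + 4*x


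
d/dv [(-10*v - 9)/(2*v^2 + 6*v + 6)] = (10*v^2 + 18*v - 3)/(2*(v^4 + 6*v^3 + 15*v^2 + 18*v + 9))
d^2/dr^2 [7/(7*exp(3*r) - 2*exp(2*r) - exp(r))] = 7*((-63*exp(2*r) + 8*exp(r) + 1)*(-7*exp(2*r) + 2*exp(r) + 1) - 2*(-21*exp(2*r) + 4*exp(r) + 1)^2)*exp(-r)/(-7*exp(2*r) + 2*exp(r) + 1)^3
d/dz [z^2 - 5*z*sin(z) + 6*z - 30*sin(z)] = -5*z*cos(z) + 2*z - 5*sin(z) - 30*cos(z) + 6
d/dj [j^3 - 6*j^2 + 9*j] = 3*j^2 - 12*j + 9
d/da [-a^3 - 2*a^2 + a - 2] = -3*a^2 - 4*a + 1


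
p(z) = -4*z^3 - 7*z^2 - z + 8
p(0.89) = -1.25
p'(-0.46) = 2.90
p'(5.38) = -423.65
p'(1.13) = -32.14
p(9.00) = -3484.00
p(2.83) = -141.55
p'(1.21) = -35.51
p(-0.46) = 7.37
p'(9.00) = -1099.00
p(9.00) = -3484.00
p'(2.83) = -136.73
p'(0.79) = -19.55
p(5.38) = -822.87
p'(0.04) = -1.58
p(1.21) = -10.54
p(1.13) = -7.84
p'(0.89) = -22.97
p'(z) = -12*z^2 - 14*z - 1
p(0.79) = 0.87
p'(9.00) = -1099.00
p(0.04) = 7.95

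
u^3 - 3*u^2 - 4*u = u*(u - 4)*(u + 1)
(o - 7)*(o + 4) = o^2 - 3*o - 28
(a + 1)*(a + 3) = a^2 + 4*a + 3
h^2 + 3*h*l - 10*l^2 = (h - 2*l)*(h + 5*l)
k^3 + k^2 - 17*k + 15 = (k - 3)*(k - 1)*(k + 5)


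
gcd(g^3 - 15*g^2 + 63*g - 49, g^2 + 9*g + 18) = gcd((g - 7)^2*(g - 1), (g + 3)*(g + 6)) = 1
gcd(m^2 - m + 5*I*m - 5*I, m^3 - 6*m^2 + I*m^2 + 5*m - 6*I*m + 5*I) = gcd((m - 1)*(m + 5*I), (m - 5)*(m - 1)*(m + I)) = m - 1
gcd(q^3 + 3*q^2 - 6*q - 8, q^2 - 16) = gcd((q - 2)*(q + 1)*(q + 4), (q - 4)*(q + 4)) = q + 4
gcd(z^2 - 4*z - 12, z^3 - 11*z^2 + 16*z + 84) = z^2 - 4*z - 12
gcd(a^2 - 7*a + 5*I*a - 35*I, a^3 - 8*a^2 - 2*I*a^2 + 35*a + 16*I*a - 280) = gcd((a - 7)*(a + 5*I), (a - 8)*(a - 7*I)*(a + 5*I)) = a + 5*I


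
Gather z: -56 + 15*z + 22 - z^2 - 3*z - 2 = -z^2 + 12*z - 36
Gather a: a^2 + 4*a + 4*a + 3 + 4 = a^2 + 8*a + 7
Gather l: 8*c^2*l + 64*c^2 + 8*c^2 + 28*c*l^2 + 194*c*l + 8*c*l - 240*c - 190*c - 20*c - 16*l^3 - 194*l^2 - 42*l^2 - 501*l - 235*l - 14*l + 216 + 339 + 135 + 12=72*c^2 - 450*c - 16*l^3 + l^2*(28*c - 236) + l*(8*c^2 + 202*c - 750) + 702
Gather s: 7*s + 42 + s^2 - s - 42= s^2 + 6*s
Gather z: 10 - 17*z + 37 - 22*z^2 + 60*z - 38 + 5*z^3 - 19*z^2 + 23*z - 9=5*z^3 - 41*z^2 + 66*z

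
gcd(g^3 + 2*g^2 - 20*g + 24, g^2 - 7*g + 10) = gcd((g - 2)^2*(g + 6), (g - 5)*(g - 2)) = g - 2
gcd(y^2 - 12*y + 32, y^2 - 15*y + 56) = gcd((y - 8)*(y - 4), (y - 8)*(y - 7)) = y - 8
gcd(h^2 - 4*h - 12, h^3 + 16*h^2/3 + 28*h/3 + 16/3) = h + 2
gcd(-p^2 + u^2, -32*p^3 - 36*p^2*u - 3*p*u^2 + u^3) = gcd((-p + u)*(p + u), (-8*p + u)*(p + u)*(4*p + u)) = p + u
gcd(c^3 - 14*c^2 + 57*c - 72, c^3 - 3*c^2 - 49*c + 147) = c - 3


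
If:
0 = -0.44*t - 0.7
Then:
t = -1.59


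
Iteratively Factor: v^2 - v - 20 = (v - 5)*(v + 4)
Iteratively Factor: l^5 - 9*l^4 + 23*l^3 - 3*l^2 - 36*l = (l + 1)*(l^4 - 10*l^3 + 33*l^2 - 36*l) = l*(l + 1)*(l^3 - 10*l^2 + 33*l - 36) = l*(l - 4)*(l + 1)*(l^2 - 6*l + 9) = l*(l - 4)*(l - 3)*(l + 1)*(l - 3)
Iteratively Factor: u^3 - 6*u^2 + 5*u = (u)*(u^2 - 6*u + 5) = u*(u - 1)*(u - 5)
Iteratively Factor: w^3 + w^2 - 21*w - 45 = (w + 3)*(w^2 - 2*w - 15) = (w - 5)*(w + 3)*(w + 3)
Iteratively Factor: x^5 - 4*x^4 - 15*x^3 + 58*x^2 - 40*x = (x - 1)*(x^4 - 3*x^3 - 18*x^2 + 40*x) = (x - 1)*(x + 4)*(x^3 - 7*x^2 + 10*x) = (x - 5)*(x - 1)*(x + 4)*(x^2 - 2*x) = (x - 5)*(x - 2)*(x - 1)*(x + 4)*(x)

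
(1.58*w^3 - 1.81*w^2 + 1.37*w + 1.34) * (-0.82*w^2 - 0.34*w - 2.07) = -1.2956*w^5 + 0.947*w^4 - 3.7786*w^3 + 2.1821*w^2 - 3.2915*w - 2.7738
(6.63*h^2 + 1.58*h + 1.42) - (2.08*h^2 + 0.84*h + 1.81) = 4.55*h^2 + 0.74*h - 0.39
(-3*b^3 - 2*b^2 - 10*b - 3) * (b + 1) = -3*b^4 - 5*b^3 - 12*b^2 - 13*b - 3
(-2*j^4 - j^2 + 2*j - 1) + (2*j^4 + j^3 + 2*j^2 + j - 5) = j^3 + j^2 + 3*j - 6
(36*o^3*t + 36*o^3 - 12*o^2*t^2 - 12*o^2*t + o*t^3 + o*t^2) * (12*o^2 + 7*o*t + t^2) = 432*o^5*t + 432*o^5 + 108*o^4*t^2 + 108*o^4*t - 36*o^3*t^3 - 36*o^3*t^2 - 5*o^2*t^4 - 5*o^2*t^3 + o*t^5 + o*t^4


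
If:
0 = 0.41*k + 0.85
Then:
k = -2.07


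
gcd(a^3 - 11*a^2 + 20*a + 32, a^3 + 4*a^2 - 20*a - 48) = a - 4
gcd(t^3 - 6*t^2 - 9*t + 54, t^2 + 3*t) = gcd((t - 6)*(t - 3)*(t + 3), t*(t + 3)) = t + 3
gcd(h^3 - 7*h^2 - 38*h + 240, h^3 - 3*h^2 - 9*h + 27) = 1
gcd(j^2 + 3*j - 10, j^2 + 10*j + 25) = j + 5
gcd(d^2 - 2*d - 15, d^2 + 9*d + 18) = d + 3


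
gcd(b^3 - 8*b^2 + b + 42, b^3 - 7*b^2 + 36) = b^2 - b - 6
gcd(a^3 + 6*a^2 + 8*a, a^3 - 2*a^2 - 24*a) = a^2 + 4*a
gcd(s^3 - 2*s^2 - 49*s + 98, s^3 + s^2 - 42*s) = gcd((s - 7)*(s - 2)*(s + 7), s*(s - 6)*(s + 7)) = s + 7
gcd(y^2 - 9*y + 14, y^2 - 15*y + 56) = y - 7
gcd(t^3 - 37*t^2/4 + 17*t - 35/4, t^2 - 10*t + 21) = t - 7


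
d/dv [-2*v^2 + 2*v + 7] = 2 - 4*v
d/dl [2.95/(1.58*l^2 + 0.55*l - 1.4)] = (-9.322*l - 1.6225)/(1.58*l^2 + 0.55*l - 1.4)^2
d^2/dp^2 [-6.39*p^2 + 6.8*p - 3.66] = -12.7800000000000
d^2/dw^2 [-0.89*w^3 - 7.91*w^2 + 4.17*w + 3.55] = -5.34*w - 15.82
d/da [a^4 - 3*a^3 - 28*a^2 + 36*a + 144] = 4*a^3 - 9*a^2 - 56*a + 36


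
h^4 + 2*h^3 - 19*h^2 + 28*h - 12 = (h - 2)*(h - 1)^2*(h + 6)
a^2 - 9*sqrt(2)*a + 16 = (a - 8*sqrt(2))*(a - sqrt(2))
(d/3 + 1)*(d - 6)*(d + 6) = d^3/3 + d^2 - 12*d - 36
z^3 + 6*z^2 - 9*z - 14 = (z - 2)*(z + 1)*(z + 7)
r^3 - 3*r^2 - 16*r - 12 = (r - 6)*(r + 1)*(r + 2)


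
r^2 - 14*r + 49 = (r - 7)^2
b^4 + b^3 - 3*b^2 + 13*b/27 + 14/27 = (b - 1)*(b - 2/3)*(b + 1/3)*(b + 7/3)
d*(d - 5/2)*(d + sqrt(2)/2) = d^3 - 5*d^2/2 + sqrt(2)*d^2/2 - 5*sqrt(2)*d/4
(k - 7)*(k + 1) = k^2 - 6*k - 7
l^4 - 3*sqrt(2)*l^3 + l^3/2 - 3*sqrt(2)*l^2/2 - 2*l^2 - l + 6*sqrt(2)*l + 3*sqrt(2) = (l + 1/2)*(l - 3*sqrt(2))*(l - sqrt(2))*(l + sqrt(2))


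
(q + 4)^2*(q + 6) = q^3 + 14*q^2 + 64*q + 96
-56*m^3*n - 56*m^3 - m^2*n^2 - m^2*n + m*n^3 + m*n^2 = (-8*m + n)*(7*m + n)*(m*n + m)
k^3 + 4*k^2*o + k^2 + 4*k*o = k*(k + 1)*(k + 4*o)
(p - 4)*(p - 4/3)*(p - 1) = p^3 - 19*p^2/3 + 32*p/3 - 16/3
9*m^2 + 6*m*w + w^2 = (3*m + w)^2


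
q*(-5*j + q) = -5*j*q + q^2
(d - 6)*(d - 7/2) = d^2 - 19*d/2 + 21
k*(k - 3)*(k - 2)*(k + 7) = k^4 + 2*k^3 - 29*k^2 + 42*k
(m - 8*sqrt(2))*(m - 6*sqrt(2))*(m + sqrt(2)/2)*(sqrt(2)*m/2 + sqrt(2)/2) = sqrt(2)*m^4/2 - 27*m^3/2 + sqrt(2)*m^3/2 - 27*m^2/2 + 41*sqrt(2)*m^2 + 48*m + 41*sqrt(2)*m + 48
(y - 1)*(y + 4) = y^2 + 3*y - 4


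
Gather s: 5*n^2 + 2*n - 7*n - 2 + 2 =5*n^2 - 5*n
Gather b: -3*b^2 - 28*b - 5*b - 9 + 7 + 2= -3*b^2 - 33*b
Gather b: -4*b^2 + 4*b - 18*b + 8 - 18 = -4*b^2 - 14*b - 10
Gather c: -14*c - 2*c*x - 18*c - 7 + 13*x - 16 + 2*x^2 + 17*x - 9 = c*(-2*x - 32) + 2*x^2 + 30*x - 32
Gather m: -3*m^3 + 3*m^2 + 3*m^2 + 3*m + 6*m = -3*m^3 + 6*m^2 + 9*m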